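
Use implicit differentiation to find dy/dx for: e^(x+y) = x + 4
Differentiate the relation implicitly: treat y = y(x) and apply the chain rule, so every y-derivative picks up a y' = dy/dx factor.

With everything moved to the left-hand side, differentiate term by term:
  d/dx[-x] = -1
  d/dx[e^(x + y)] = (y' + 1)·e^(x + y)
  d/dx[-4] = 0

Separating the contributions that come from x directly and those that come through y:
  without y':      e^(x + y) - 1
  multiplying y':  e^(x + y)

so (e^(x + y) - 1) + (e^(x + y))·y' = 0, and therefore
  dy/dx = -(e^(x + y) - 1)/(e^(x + y)) = e^(-x - y) - 1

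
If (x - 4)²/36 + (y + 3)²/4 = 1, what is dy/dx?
Differentiate the relation implicitly: treat y = y(x) and apply the chain rule, so every y-derivative picks up a y' = dy/dx factor.

With everything moved to the left-hand side, differentiate term by term:
  d/dx[(x - 4)^2/36] = x/18 - 2/9
  d/dx[(y + 3)^2/4] = y'(y + 3)/2
  d/dx[-1] = 0

Separating the contributions that come from x directly and those that come through y:
  without y':      x/18 - 2/9
  multiplying y':  y/2 + 3/2

so (x/18 - 2/9) + (y/2 + 3/2)·y' = 0, and therefore
  dy/dx = -(x/18 - 2/9)/(y/2 + 3/2)
        = -((x - 4)/18)/((y + 3)/2) = (4 - x)/(9(y + 3))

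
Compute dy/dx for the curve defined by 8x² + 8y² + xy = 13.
Differentiate both sides with respect to x, treating y as y(x). By the chain rule, any term containing y contributes a factor of y' = dy/dx when we differentiate it.

Move every term to one side and write the relation as F(x, y) = 0. Term by term,
  d/dx[8x^2] = 16x
  d/dx[xy] = x·y' + y
  d/dx[8y^2] = 16y·y'
  d/dx[-13] = 0

The pieces without y' make up ∂F/∂x and the coefficient of y' is ∂F/∂y:
  ∂F/∂x = 16x + y,
  ∂F/∂y = x + 16y.

Since d/dx[F] = ∂F/∂x + (∂F/∂y)·y' = 0, solve for y':
  (∂F/∂y)·y' = -∂F/∂x
  dy/dx = -(∂F/∂x)/(∂F/∂y) = -(16x + y)/(x + 16y) = (-16x - y)/(x + 16y)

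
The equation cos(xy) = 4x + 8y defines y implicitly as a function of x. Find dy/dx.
Differentiate the relation implicitly: treat y = y(x) and apply the chain rule, so every y-derivative picks up a y' = dy/dx factor.

With everything moved to the left-hand side, differentiate term by term:
  d/dx[-4x] = -4
  d/dx[-8y] = -8·y'
  d/dx[cos(xy)] = -(x·y' + y)·sin(xy)

Separating the contributions that come from x directly and those that come through y:
  without y':      -y·sin(xy) - 4
  multiplying y':  -x·sin(xy) - 8

so (-y·sin(xy) - 4) + (-x·sin(xy) - 8)·y' = 0, and therefore
  dy/dx = -(-y·sin(xy) - 4)/(-x·sin(xy) - 8) = -(y·sin(xy) + 4)/(x·sin(xy) + 8)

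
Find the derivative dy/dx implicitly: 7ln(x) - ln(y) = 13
Take d/dx of both sides. Since y is implicitly a function of x, the chain rule attaches a y' = dy/dx factor whenever we differentiate through y.

Set F(x, y) = (left side) − (right side), so the curve is F = 0. Differentiating each term of F:
  d/dx[7ln(x)] = 7/x
  d/dx[-ln(y)] = -y'/y
  d/dx[-13] = 0

Collecting, the y'-free part is the partial derivative in x and the y' coefficient is the partial derivative in y:
  ∂F/∂x = 7/x
  ∂F/∂y = -1/y

so d/dx[F(x, y(x))] = ∂F/∂x + (∂F/∂y)·y' = 0. Rearranging,
  dy/dx = -(∂F/∂x)/(∂F/∂y) = -(7/x)/(-1/y) = 7y/x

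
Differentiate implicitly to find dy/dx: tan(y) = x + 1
Differentiate both sides with respect to x, treating y as y(x). By the chain rule, any term containing y contributes a factor of y' = dy/dx when we differentiate it.

Move every term to one side and write the relation as F(x, y) = 0. Term by term,
  d/dx[-x] = -1
  d/dx[tan(y)] = y'(tan(y)^2 + 1)
  d/dx[-1] = 0

The pieces without y' make up ∂F/∂x and the coefficient of y' is ∂F/∂y:
  ∂F/∂x = -1,
  ∂F/∂y = tan(y)^2 + 1.

Since d/dx[F] = ∂F/∂x + (∂F/∂y)·y' = 0, solve for y':
  (∂F/∂y)·y' = -∂F/∂x
  dy/dx = -(∂F/∂x)/(∂F/∂y) = -(-1)/(tan(y)^2 + 1) = cos(y)^2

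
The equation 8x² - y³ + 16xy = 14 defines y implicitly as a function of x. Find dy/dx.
Apply d/dx to both sides, remembering that y depends on x. Each occurrence of y therefore brings in a y' = dy/dx via the chain rule.

With F(x, y) equal to the left-hand side minus the right, differentiate F term by term:
  d/dx[8x^2] = 16x
  d/dx[16xy] = 16x·y' + 16y
  d/dx[-y^3] = -3y^2·y'
  d/dx[-14] = 0
Adding these up, d/dx[F] = 0 becomes
  (16x + 16y) + (16x - 3y^2)·y' = 0,
so isolating y',
  dy/dx = -(16x + 16y)/(16x - 3y^2) = 16(-x - y)/(16x - 3y^2)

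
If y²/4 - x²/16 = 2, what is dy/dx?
Differentiate both sides with respect to x, treating y as y(x). By the chain rule, any term containing y contributes a factor of y' = dy/dx when we differentiate it.

Move every term to one side and write the relation as F(x, y) = 0. Term by term,
  d/dx[-x^2/16] = -x/8
  d/dx[y^2/4] = y·y'/2
  d/dx[-2] = 0

The pieces without y' make up ∂F/∂x and the coefficient of y' is ∂F/∂y:
  ∂F/∂x = -x/8,
  ∂F/∂y = y/2.

Since d/dx[F] = ∂F/∂x + (∂F/∂y)·y' = 0, solve for y':
  (∂F/∂y)·y' = -∂F/∂x
  dy/dx = -(∂F/∂x)/(∂F/∂y) = -(-x/8)/(y/2) = x/(4y)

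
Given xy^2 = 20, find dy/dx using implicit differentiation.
Differentiate the relation implicitly: treat y = y(x) and apply the chain rule, so every y-derivative picks up a y' = dy/dx factor.

With everything moved to the left-hand side, differentiate term by term:
  d/dx[xy^2] = 2xy·y' + y^2
  d/dx[-20] = 0

Separating the contributions that come from x directly and those that come through y:
  without y':      y^2
  multiplying y':  2xy

so (y^2) + (2xy)·y' = 0, and therefore
  dy/dx = -(y^2)/(2xy) = -y/(2x)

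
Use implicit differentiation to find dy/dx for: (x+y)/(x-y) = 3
Differentiate the relation implicitly: treat y = y(x) and apply the chain rule, so every y-derivative picks up a y' = dy/dx factor.

With everything moved to the left-hand side, differentiate term by term:
  d/dx[(x + y)/(x - y)] = (y' + 1)/(x - y) + (x + y)(y' - 1)/(x - y)^2
  d/dx[-3] = 0

Separating the contributions that come from x directly and those that come through y:
  without y':      1/(x - y) - (x + y)/(x - y)^2
  multiplying y':  1/(x - y) + (x + y)/(x - y)^2

so (1/(x - y) - (x + y)/(x - y)^2) + (1/(x - y) + (x + y)/(x - y)^2)·y' = 0, and therefore
  dy/dx = -(1/(x - y) - (x + y)/(x - y)^2)/(1/(x - y) + (x + y)/(x - y)^2)
        = -(-2y/(x - y)^2)/(2x/(x - y)^2) = y/x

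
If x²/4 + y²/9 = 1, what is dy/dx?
Apply d/dx to both sides, remembering that y depends on x. Each occurrence of y therefore brings in a y' = dy/dx via the chain rule.

With F(x, y) equal to the left-hand side minus the right, differentiate F term by term:
  d/dx[x^2/4] = x/2
  d/dx[y^2/9] = 2y·y'/9
  d/dx[-1] = 0
Adding these up, d/dx[F] = 0 becomes
  (x/2) + (2y/9)·y' = 0,
so isolating y',
  dy/dx = -(x/2)/(2y/9) = -9x/(4y)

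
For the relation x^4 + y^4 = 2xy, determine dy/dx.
Differentiate the relation implicitly: treat y = y(x) and apply the chain rule, so every y-derivative picks up a y' = dy/dx factor.

With everything moved to the left-hand side, differentiate term by term:
  d/dx[x^4] = 4x^3
  d/dx[-2xy] = -2x·y' - 2y
  d/dx[y^4] = 4y^3·y'

Separating the contributions that come from x directly and those that come through y:
  without y':      4x^3 - 2y
  multiplying y':  -2x + 4y^3

so (4x^3 - 2y) + (-2x + 4y^3)·y' = 0, and therefore
  dy/dx = -(4x^3 - 2y)/(-2x + 4y^3) = (2x^3 - y)/(x - 2y^3)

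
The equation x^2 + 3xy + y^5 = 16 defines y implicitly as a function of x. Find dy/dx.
Differentiate the relation implicitly: treat y = y(x) and apply the chain rule, so every y-derivative picks up a y' = dy/dx factor.

With everything moved to the left-hand side, differentiate term by term:
  d/dx[x^2] = 2x
  d/dx[3xy] = 3x·y' + 3y
  d/dx[y^5] = 5y^4·y'
  d/dx[-16] = 0

Separating the contributions that come from x directly and those that come through y:
  without y':      2x + 3y
  multiplying y':  3x + 5y^4

so (2x + 3y) + (3x + 5y^4)·y' = 0, and therefore
  dy/dx = -(2x + 3y)/(3x + 5y^4) = (-2x - 3y)/(3x + 5y^4)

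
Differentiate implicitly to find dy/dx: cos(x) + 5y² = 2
Differentiate both sides with respect to x, treating y as y(x). By the chain rule, any term containing y contributes a factor of y' = dy/dx when we differentiate it.

Move every term to one side and write the relation as F(x, y) = 0. Term by term,
  d/dx[5y^2] = 10y·y'
  d/dx[cos(x)] = -sin(x)
  d/dx[-2] = 0

The pieces without y' make up ∂F/∂x and the coefficient of y' is ∂F/∂y:
  ∂F/∂x = -sin(x),
  ∂F/∂y = 10y.

Since d/dx[F] = ∂F/∂x + (∂F/∂y)·y' = 0, solve for y':
  (∂F/∂y)·y' = -∂F/∂x
  dy/dx = -(∂F/∂x)/(∂F/∂y) = -(-sin(x))/(10y) = sin(x)/(10y)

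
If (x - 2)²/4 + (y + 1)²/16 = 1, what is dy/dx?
Differentiate both sides with respect to x, treating y as y(x). By the chain rule, any term containing y contributes a factor of y' = dy/dx when we differentiate it.

Move every term to one side and write the relation as F(x, y) = 0. Term by term,
  d/dx[(x - 2)^2/4] = x/2 - 1
  d/dx[(y + 1)^2/16] = y'(y + 1)/8
  d/dx[-1] = 0

The pieces without y' make up ∂F/∂x and the coefficient of y' is ∂F/∂y:
  ∂F/∂x = x/2 - 1,
  ∂F/∂y = y/8 + 1/8.

Since d/dx[F] = ∂F/∂x + (∂F/∂y)·y' = 0, solve for y':
  (∂F/∂y)·y' = -∂F/∂x
  dy/dx = -(∂F/∂x)/(∂F/∂y) = -(x/2 - 1)/(y/8 + 1/8)
        = -((x - 2)/2)/((y + 1)/8) = 4(2 - x)/(y + 1)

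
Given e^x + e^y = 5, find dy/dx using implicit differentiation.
Differentiate the relation implicitly: treat y = y(x) and apply the chain rule, so every y-derivative picks up a y' = dy/dx factor.

With everything moved to the left-hand side, differentiate term by term:
  d/dx[e^(x)] = e^(x)
  d/dx[e^(y)] = y'·e^(y)
  d/dx[-5] = 0

Separating the contributions that come from x directly and those that come through y:
  without y':      e^(x)
  multiplying y':  e^(y)

so (e^(x)) + (e^(y))·y' = 0, and therefore
  dy/dx = -(e^(x))/(e^(y)) = -e^(x - y)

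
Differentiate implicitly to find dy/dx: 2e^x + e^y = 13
Apply d/dx to both sides, remembering that y depends on x. Each occurrence of y therefore brings in a y' = dy/dx via the chain rule.

With F(x, y) equal to the left-hand side minus the right, differentiate F term by term:
  d/dx[2e^(x)] = 2e^(x)
  d/dx[e^(y)] = y'·e^(y)
  d/dx[-13] = 0
Adding these up, d/dx[F] = 0 becomes
  (2e^(x)) + (e^(y))·y' = 0,
so isolating y',
  dy/dx = -(2e^(x))/(e^(y)) = -2e^(x - y)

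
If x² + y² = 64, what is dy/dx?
Differentiate both sides with respect to x, treating y as y(x). By the chain rule, any term containing y contributes a factor of y' = dy/dx when we differentiate it.

Move every term to one side and write the relation as F(x, y) = 0. Term by term,
  d/dx[x^2] = 2x
  d/dx[y^2] = 2y·y'
  d/dx[-64] = 0

The pieces without y' make up ∂F/∂x and the coefficient of y' is ∂F/∂y:
  ∂F/∂x = 2x,
  ∂F/∂y = 2y.

Since d/dx[F] = ∂F/∂x + (∂F/∂y)·y' = 0, solve for y':
  (∂F/∂y)·y' = -∂F/∂x
  dy/dx = -(∂F/∂x)/(∂F/∂y) = -(2x)/(2y) = -x/y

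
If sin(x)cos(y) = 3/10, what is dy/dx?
Apply d/dx to both sides, remembering that y depends on x. Each occurrence of y therefore brings in a y' = dy/dx via the chain rule.

With F(x, y) equal to the left-hand side minus the right, differentiate F term by term:
  d/dx[sin(x)·cos(y)] = -y'·sin(x)·sin(y) + cos(x)·cos(y)
  d/dx[-3/10] = 0
Adding these up, d/dx[F] = 0 becomes
  (cos(x)·cos(y)) + (-sin(x)·sin(y))·y' = 0,
so isolating y',
  dy/dx = -(cos(x)·cos(y))/(-sin(x)·sin(y)) = 1/(tan(x)·tan(y))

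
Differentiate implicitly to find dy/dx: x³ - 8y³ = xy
Apply d/dx to both sides, remembering that y depends on x. Each occurrence of y therefore brings in a y' = dy/dx via the chain rule.

With F(x, y) equal to the left-hand side minus the right, differentiate F term by term:
  d/dx[x^3] = 3x^2
  d/dx[-xy] = -x·y' - y
  d/dx[-8y^3] = -24y^2·y'
Adding these up, d/dx[F] = 0 becomes
  (3x^2 - y) + (-x - 24y^2)·y' = 0,
so isolating y',
  dy/dx = -(3x^2 - y)/(-x - 24y^2) = (3x^2 - y)/(x + 24y^2)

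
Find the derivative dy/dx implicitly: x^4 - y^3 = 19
Apply d/dx to both sides, remembering that y depends on x. Each occurrence of y therefore brings in a y' = dy/dx via the chain rule.

With F(x, y) equal to the left-hand side minus the right, differentiate F term by term:
  d/dx[x^4] = 4x^3
  d/dx[-y^3] = -3y^2·y'
  d/dx[-19] = 0
Adding these up, d/dx[F] = 0 becomes
  (4x^3) + (-3y^2)·y' = 0,
so isolating y',
  dy/dx = -(4x^3)/(-3y^2) = 4x^3/(3y^2)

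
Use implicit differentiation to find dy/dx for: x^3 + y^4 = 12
Differentiate both sides with respect to x, treating y as y(x). By the chain rule, any term containing y contributes a factor of y' = dy/dx when we differentiate it.

Move every term to one side and write the relation as F(x, y) = 0. Term by term,
  d/dx[x^3] = 3x^2
  d/dx[y^4] = 4y^3·y'
  d/dx[-12] = 0

The pieces without y' make up ∂F/∂x and the coefficient of y' is ∂F/∂y:
  ∂F/∂x = 3x^2,
  ∂F/∂y = 4y^3.

Since d/dx[F] = ∂F/∂x + (∂F/∂y)·y' = 0, solve for y':
  (∂F/∂y)·y' = -∂F/∂x
  dy/dx = -(∂F/∂x)/(∂F/∂y) = -(3x^2)/(4y^3) = -3x^2/(4y^3)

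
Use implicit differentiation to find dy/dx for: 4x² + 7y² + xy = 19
Take d/dx of both sides. Since y is implicitly a function of x, the chain rule attaches a y' = dy/dx factor whenever we differentiate through y.

Set F(x, y) = (left side) − (right side), so the curve is F = 0. Differentiating each term of F:
  d/dx[4x^2] = 8x
  d/dx[xy] = x·y' + y
  d/dx[7y^2] = 14y·y'
  d/dx[-19] = 0

Collecting, the y'-free part is the partial derivative in x and the y' coefficient is the partial derivative in y:
  ∂F/∂x = 8x + y
  ∂F/∂y = x + 14y

so d/dx[F(x, y(x))] = ∂F/∂x + (∂F/∂y)·y' = 0. Rearranging,
  dy/dx = -(∂F/∂x)/(∂F/∂y) = -(8x + y)/(x + 14y) = (-8x - y)/(x + 14y)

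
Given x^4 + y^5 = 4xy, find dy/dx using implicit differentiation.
Differentiate the relation implicitly: treat y = y(x) and apply the chain rule, so every y-derivative picks up a y' = dy/dx factor.

With everything moved to the left-hand side, differentiate term by term:
  d/dx[x^4] = 4x^3
  d/dx[-4xy] = -4x·y' - 4y
  d/dx[y^5] = 5y^4·y'

Separating the contributions that come from x directly and those that come through y:
  without y':      4x^3 - 4y
  multiplying y':  -4x + 5y^4

so (4x^3 - 4y) + (-4x + 5y^4)·y' = 0, and therefore
  dy/dx = -(4x^3 - 4y)/(-4x + 5y^4) = 4(x^3 - y)/(4x - 5y^4)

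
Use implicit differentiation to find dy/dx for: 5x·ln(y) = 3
Differentiate both sides with respect to x, treating y as y(x). By the chain rule, any term containing y contributes a factor of y' = dy/dx when we differentiate it.

Move every term to one side and write the relation as F(x, y) = 0. Term by term,
  d/dx[5x·ln(y)] = 5x·y'/y + 5ln(y)
  d/dx[-3] = 0

The pieces without y' make up ∂F/∂x and the coefficient of y' is ∂F/∂y:
  ∂F/∂x = 5ln(y),
  ∂F/∂y = 5x/y.

Since d/dx[F] = ∂F/∂x + (∂F/∂y)·y' = 0, solve for y':
  (∂F/∂y)·y' = -∂F/∂x
  dy/dx = -(∂F/∂x)/(∂F/∂y) = -(5ln(y))/(5x/y) = -y·ln(y)/x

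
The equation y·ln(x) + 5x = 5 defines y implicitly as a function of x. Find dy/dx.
Differentiate the relation implicitly: treat y = y(x) and apply the chain rule, so every y-derivative picks up a y' = dy/dx factor.

With everything moved to the left-hand side, differentiate term by term:
  d/dx[5x] = 5
  d/dx[y·ln(x)] = y'·ln(x) + y/x
  d/dx[-5] = 0

Separating the contributions that come from x directly and those that come through y:
  without y':      5 + y/x
  multiplying y':  ln(x)

so (5 + y/x) + (ln(x))·y' = 0, and therefore
  dy/dx = -(5 + y/x)/(ln(x))
        = -((5x + y)/x)/(ln(x)) = (-5x - y)/(x·ln(x))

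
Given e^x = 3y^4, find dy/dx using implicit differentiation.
Differentiate both sides with respect to x, treating y as y(x). By the chain rule, any term containing y contributes a factor of y' = dy/dx when we differentiate it.

Move every term to one side and write the relation as F(x, y) = 0. Term by term,
  d/dx[-3y^4] = -12y^3·y'
  d/dx[e^(x)] = e^(x)

The pieces without y' make up ∂F/∂x and the coefficient of y' is ∂F/∂y:
  ∂F/∂x = e^(x),
  ∂F/∂y = -12y^3.

Since d/dx[F] = ∂F/∂x + (∂F/∂y)·y' = 0, solve for y':
  (∂F/∂y)·y' = -∂F/∂x
  dy/dx = -(∂F/∂x)/(∂F/∂y) = -(e^(x))/(-12y^3) = e^(x)/(12y^3)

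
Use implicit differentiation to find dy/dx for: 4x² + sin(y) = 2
Differentiate the relation implicitly: treat y = y(x) and apply the chain rule, so every y-derivative picks up a y' = dy/dx factor.

With everything moved to the left-hand side, differentiate term by term:
  d/dx[4x^2] = 8x
  d/dx[sin(y)] = y'·cos(y)
  d/dx[-2] = 0

Separating the contributions that come from x directly and those that come through y:
  without y':      8x
  multiplying y':  cos(y)

so (8x) + (cos(y))·y' = 0, and therefore
  dy/dx = -(8x)/(cos(y)) = -8x/cos(y)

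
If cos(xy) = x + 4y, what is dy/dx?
Take d/dx of both sides. Since y is implicitly a function of x, the chain rule attaches a y' = dy/dx factor whenever we differentiate through y.

Set F(x, y) = (left side) − (right side), so the curve is F = 0. Differentiating each term of F:
  d/dx[-x] = -1
  d/dx[-4y] = -4·y'
  d/dx[cos(xy)] = -(x·y' + y)·sin(xy)

Collecting, the y'-free part is the partial derivative in x and the y' coefficient is the partial derivative in y:
  ∂F/∂x = -y·sin(xy) - 1
  ∂F/∂y = -x·sin(xy) - 4

so d/dx[F(x, y(x))] = ∂F/∂x + (∂F/∂y)·y' = 0. Rearranging,
  dy/dx = -(∂F/∂x)/(∂F/∂y) = -(-y·sin(xy) - 1)/(-x·sin(xy) - 4) = -(y·sin(xy) + 1)/(x·sin(xy) + 4)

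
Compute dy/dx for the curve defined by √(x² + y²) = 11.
Differentiate both sides with respect to x, treating y as y(x). By the chain rule, any term containing y contributes a factor of y' = dy/dx when we differentiate it.

Move every term to one side and write the relation as F(x, y) = 0. Term by term,
  d/dx[√(x^2 + y^2)] = (x + y·y')/√(x^2 + y^2)
  d/dx[-11] = 0

The pieces without y' make up ∂F/∂x and the coefficient of y' is ∂F/∂y:
  ∂F/∂x = x/√(x^2 + y^2),
  ∂F/∂y = y/√(x^2 + y^2).

Since d/dx[F] = ∂F/∂x + (∂F/∂y)·y' = 0, solve for y':
  (∂F/∂y)·y' = -∂F/∂x
  dy/dx = -(∂F/∂x)/(∂F/∂y) = -(x/√(x^2 + y^2))/(y/√(x^2 + y^2)) = -x/y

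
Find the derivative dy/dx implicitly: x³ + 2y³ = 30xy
Differentiate the relation implicitly: treat y = y(x) and apply the chain rule, so every y-derivative picks up a y' = dy/dx factor.

With everything moved to the left-hand side, differentiate term by term:
  d/dx[x^3] = 3x^2
  d/dx[-30xy] = -30x·y' - 30y
  d/dx[2y^3] = 6y^2·y'

Separating the contributions that come from x directly and those that come through y:
  without y':      3x^2 - 30y
  multiplying y':  -30x + 6y^2

so (3x^2 - 30y) + (-30x + 6y^2)·y' = 0, and therefore
  dy/dx = -(3x^2 - 30y)/(-30x + 6y^2) = (x^2 - 10y)/(2(5x - y^2))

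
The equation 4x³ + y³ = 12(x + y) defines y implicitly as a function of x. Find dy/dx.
Apply d/dx to both sides, remembering that y depends on x. Each occurrence of y therefore brings in a y' = dy/dx via the chain rule.

With F(x, y) equal to the left-hand side minus the right, differentiate F term by term:
  d/dx[4x^3] = 12x^2
  d/dx[-12x] = -12
  d/dx[y^3] = 3y^2·y'
  d/dx[-12y] = -12·y'
Adding these up, d/dx[F] = 0 becomes
  (12x^2 - 12) + (3y^2 - 12)·y' = 0,
so isolating y',
  dy/dx = -(12x^2 - 12)/(3y^2 - 12) = 4(1 - x^2)/(y^2 - 4)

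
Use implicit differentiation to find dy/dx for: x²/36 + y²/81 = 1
Differentiate the relation implicitly: treat y = y(x) and apply the chain rule, so every y-derivative picks up a y' = dy/dx factor.

With everything moved to the left-hand side, differentiate term by term:
  d/dx[x^2/36] = x/18
  d/dx[y^2/81] = 2y·y'/81
  d/dx[-1] = 0

Separating the contributions that come from x directly and those that come through y:
  without y':      x/18
  multiplying y':  2y/81

so (x/18) + (2y/81)·y' = 0, and therefore
  dy/dx = -(x/18)/(2y/81) = -9x/(4y)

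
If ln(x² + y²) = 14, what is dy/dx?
Apply d/dx to both sides, remembering that y depends on x. Each occurrence of y therefore brings in a y' = dy/dx via the chain rule.

With F(x, y) equal to the left-hand side minus the right, differentiate F term by term:
  d/dx[ln(x^2 + y^2)] = (2x + 2y·y')/(x^2 + y^2)
  d/dx[-14] = 0
Adding these up, d/dx[F] = 0 becomes
  (2x/(x^2 + y^2)) + (2y/(x^2 + y^2))·y' = 0,
so isolating y',
  dy/dx = -(2x/(x^2 + y^2))/(2y/(x^2 + y^2)) = -x/y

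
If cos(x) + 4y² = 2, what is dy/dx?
Differentiate both sides with respect to x, treating y as y(x). By the chain rule, any term containing y contributes a factor of y' = dy/dx when we differentiate it.

Move every term to one side and write the relation as F(x, y) = 0. Term by term,
  d/dx[4y^2] = 8y·y'
  d/dx[cos(x)] = -sin(x)
  d/dx[-2] = 0

The pieces without y' make up ∂F/∂x and the coefficient of y' is ∂F/∂y:
  ∂F/∂x = -sin(x),
  ∂F/∂y = 8y.

Since d/dx[F] = ∂F/∂x + (∂F/∂y)·y' = 0, solve for y':
  (∂F/∂y)·y' = -∂F/∂x
  dy/dx = -(∂F/∂x)/(∂F/∂y) = -(-sin(x))/(8y) = sin(x)/(8y)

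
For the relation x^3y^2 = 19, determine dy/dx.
Differentiate the relation implicitly: treat y = y(x) and apply the chain rule, so every y-derivative picks up a y' = dy/dx factor.

With everything moved to the left-hand side, differentiate term by term:
  d/dx[x^3y^2] = 2x^3y·y' + 3x^2y^2
  d/dx[-19] = 0

Separating the contributions that come from x directly and those that come through y:
  without y':      3x^2y^2
  multiplying y':  2x^3y

so (3x^2y^2) + (2x^3y)·y' = 0, and therefore
  dy/dx = -(3x^2y^2)/(2x^3y) = -3y/(2x)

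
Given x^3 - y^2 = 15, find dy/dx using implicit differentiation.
Apply d/dx to both sides, remembering that y depends on x. Each occurrence of y therefore brings in a y' = dy/dx via the chain rule.

With F(x, y) equal to the left-hand side minus the right, differentiate F term by term:
  d/dx[x^3] = 3x^2
  d/dx[-y^2] = -2y·y'
  d/dx[-15] = 0
Adding these up, d/dx[F] = 0 becomes
  (3x^2) + (-2y)·y' = 0,
so isolating y',
  dy/dx = -(3x^2)/(-2y) = 3x^2/(2y)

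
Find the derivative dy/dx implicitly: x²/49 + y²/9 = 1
Take d/dx of both sides. Since y is implicitly a function of x, the chain rule attaches a y' = dy/dx factor whenever we differentiate through y.

Set F(x, y) = (left side) − (right side), so the curve is F = 0. Differentiating each term of F:
  d/dx[x^2/49] = 2x/49
  d/dx[y^2/9] = 2y·y'/9
  d/dx[-1] = 0

Collecting, the y'-free part is the partial derivative in x and the y' coefficient is the partial derivative in y:
  ∂F/∂x = 2x/49
  ∂F/∂y = 2y/9

so d/dx[F(x, y(x))] = ∂F/∂x + (∂F/∂y)·y' = 0. Rearranging,
  dy/dx = -(∂F/∂x)/(∂F/∂y) = -(2x/49)/(2y/9) = -9x/(49y)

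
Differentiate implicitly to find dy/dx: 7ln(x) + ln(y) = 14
Take d/dx of both sides. Since y is implicitly a function of x, the chain rule attaches a y' = dy/dx factor whenever we differentiate through y.

Set F(x, y) = (left side) − (right side), so the curve is F = 0. Differentiating each term of F:
  d/dx[7ln(x)] = 7/x
  d/dx[ln(y)] = y'/y
  d/dx[-14] = 0

Collecting, the y'-free part is the partial derivative in x and the y' coefficient is the partial derivative in y:
  ∂F/∂x = 7/x
  ∂F/∂y = 1/y

so d/dx[F(x, y(x))] = ∂F/∂x + (∂F/∂y)·y' = 0. Rearranging,
  dy/dx = -(∂F/∂x)/(∂F/∂y) = -(7/x)/(1/y) = -7y/x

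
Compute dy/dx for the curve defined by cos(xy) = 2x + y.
Apply d/dx to both sides, remembering that y depends on x. Each occurrence of y therefore brings in a y' = dy/dx via the chain rule.

With F(x, y) equal to the left-hand side minus the right, differentiate F term by term:
  d/dx[-2x] = -2
  d/dx[-y] = -y'
  d/dx[cos(xy)] = -(x·y' + y)·sin(xy)
Adding these up, d/dx[F] = 0 becomes
  (-y·sin(xy) - 2) + (-x·sin(xy) - 1)·y' = 0,
so isolating y',
  dy/dx = -(-y·sin(xy) - 2)/(-x·sin(xy) - 1) = -(y·sin(xy) + 2)/(x·sin(xy) + 1)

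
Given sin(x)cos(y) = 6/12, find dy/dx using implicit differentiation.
Differentiate both sides with respect to x, treating y as y(x). By the chain rule, any term containing y contributes a factor of y' = dy/dx when we differentiate it.

Move every term to one side and write the relation as F(x, y) = 0. Term by term,
  d/dx[sin(x)·cos(y)] = -y'·sin(x)·sin(y) + cos(x)·cos(y)
  d/dx[-1/2] = 0

The pieces without y' make up ∂F/∂x and the coefficient of y' is ∂F/∂y:
  ∂F/∂x = cos(x)·cos(y),
  ∂F/∂y = -sin(x)·sin(y).

Since d/dx[F] = ∂F/∂x + (∂F/∂y)·y' = 0, solve for y':
  (∂F/∂y)·y' = -∂F/∂x
  dy/dx = -(∂F/∂x)/(∂F/∂y) = -(cos(x)·cos(y))/(-sin(x)·sin(y)) = 1/(tan(x)·tan(y))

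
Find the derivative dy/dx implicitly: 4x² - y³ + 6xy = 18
Differentiate both sides with respect to x, treating y as y(x). By the chain rule, any term containing y contributes a factor of y' = dy/dx when we differentiate it.

Move every term to one side and write the relation as F(x, y) = 0. Term by term,
  d/dx[4x^2] = 8x
  d/dx[6xy] = 6x·y' + 6y
  d/dx[-y^3] = -3y^2·y'
  d/dx[-18] = 0

The pieces without y' make up ∂F/∂x and the coefficient of y' is ∂F/∂y:
  ∂F/∂x = 8x + 6y,
  ∂F/∂y = 6x - 3y^2.

Since d/dx[F] = ∂F/∂x + (∂F/∂y)·y' = 0, solve for y':
  (∂F/∂y)·y' = -∂F/∂x
  dy/dx = -(∂F/∂x)/(∂F/∂y) = -(8x + 6y)/(6x - 3y^2) = 2(-4x - 3y)/(3(2x - y^2))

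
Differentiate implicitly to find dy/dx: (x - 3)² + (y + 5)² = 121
Take d/dx of both sides. Since y is implicitly a function of x, the chain rule attaches a y' = dy/dx factor whenever we differentiate through y.

Set F(x, y) = (left side) − (right side), so the curve is F = 0. Differentiating each term of F:
  d/dx[(x - 3)^2] = 2x - 6
  d/dx[(y + 5)^2] = 2·y'(y + 5)
  d/dx[-121] = 0

Collecting, the y'-free part is the partial derivative in x and the y' coefficient is the partial derivative in y:
  ∂F/∂x = 2x - 6
  ∂F/∂y = 2y + 10

so d/dx[F(x, y(x))] = ∂F/∂x + (∂F/∂y)·y' = 0. Rearranging,
  dy/dx = -(∂F/∂x)/(∂F/∂y) = -(2x - 6)/(2y + 10) = (3 - x)/(y + 5)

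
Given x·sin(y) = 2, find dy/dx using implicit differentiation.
Differentiate both sides with respect to x, treating y as y(x). By the chain rule, any term containing y contributes a factor of y' = dy/dx when we differentiate it.

Move every term to one side and write the relation as F(x, y) = 0. Term by term,
  d/dx[x·sin(y)] = x·y'·cos(y) + sin(y)
  d/dx[-2] = 0

The pieces without y' make up ∂F/∂x and the coefficient of y' is ∂F/∂y:
  ∂F/∂x = sin(y),
  ∂F/∂y = x·cos(y).

Since d/dx[F] = ∂F/∂x + (∂F/∂y)·y' = 0, solve for y':
  (∂F/∂y)·y' = -∂F/∂x
  dy/dx = -(∂F/∂x)/(∂F/∂y) = -(sin(y))/(x·cos(y)) = -tan(y)/x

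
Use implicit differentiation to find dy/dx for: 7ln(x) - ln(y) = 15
Apply d/dx to both sides, remembering that y depends on x. Each occurrence of y therefore brings in a y' = dy/dx via the chain rule.

With F(x, y) equal to the left-hand side minus the right, differentiate F term by term:
  d/dx[7ln(x)] = 7/x
  d/dx[-ln(y)] = -y'/y
  d/dx[-15] = 0
Adding these up, d/dx[F] = 0 becomes
  (7/x) + (-1/y)·y' = 0,
so isolating y',
  dy/dx = -(7/x)/(-1/y) = 7y/x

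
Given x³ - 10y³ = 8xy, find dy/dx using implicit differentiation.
Take d/dx of both sides. Since y is implicitly a function of x, the chain rule attaches a y' = dy/dx factor whenever we differentiate through y.

Set F(x, y) = (left side) − (right side), so the curve is F = 0. Differentiating each term of F:
  d/dx[x^3] = 3x^2
  d/dx[-8xy] = -8x·y' - 8y
  d/dx[-10y^3] = -30y^2·y'

Collecting, the y'-free part is the partial derivative in x and the y' coefficient is the partial derivative in y:
  ∂F/∂x = 3x^2 - 8y
  ∂F/∂y = -8x - 30y^2

so d/dx[F(x, y(x))] = ∂F/∂x + (∂F/∂y)·y' = 0. Rearranging,
  dy/dx = -(∂F/∂x)/(∂F/∂y) = -(3x^2 - 8y)/(-8x - 30y^2) = (3x^2 - 8y)/(2(4x + 15y^2))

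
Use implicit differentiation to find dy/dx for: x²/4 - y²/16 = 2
Apply d/dx to both sides, remembering that y depends on x. Each occurrence of y therefore brings in a y' = dy/dx via the chain rule.

With F(x, y) equal to the left-hand side minus the right, differentiate F term by term:
  d/dx[x^2/4] = x/2
  d/dx[-y^2/16] = -y·y'/8
  d/dx[-2] = 0
Adding these up, d/dx[F] = 0 becomes
  (x/2) + (-y/8)·y' = 0,
so isolating y',
  dy/dx = -(x/2)/(-y/8) = 4x/y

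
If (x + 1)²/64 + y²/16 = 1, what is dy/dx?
Take d/dx of both sides. Since y is implicitly a function of x, the chain rule attaches a y' = dy/dx factor whenever we differentiate through y.

Set F(x, y) = (left side) − (right side), so the curve is F = 0. Differentiating each term of F:
  d/dx[y^2/16] = y·y'/8
  d/dx[(x + 1)^2/64] = x/32 + 1/32
  d/dx[-1] = 0

Collecting, the y'-free part is the partial derivative in x and the y' coefficient is the partial derivative in y:
  ∂F/∂x = x/32 + 1/32
  ∂F/∂y = y/8

so d/dx[F(x, y(x))] = ∂F/∂x + (∂F/∂y)·y' = 0. Rearranging,
  dy/dx = -(∂F/∂x)/(∂F/∂y) = -(x/32 + 1/32)/(y/8)
        = -((x + 1)/32)/(y/8) = (-x - 1)/(4y)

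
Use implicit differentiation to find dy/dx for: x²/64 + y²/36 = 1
Differentiate both sides with respect to x, treating y as y(x). By the chain rule, any term containing y contributes a factor of y' = dy/dx when we differentiate it.

Move every term to one side and write the relation as F(x, y) = 0. Term by term,
  d/dx[x^2/64] = x/32
  d/dx[y^2/36] = y·y'/18
  d/dx[-1] = 0

The pieces without y' make up ∂F/∂x and the coefficient of y' is ∂F/∂y:
  ∂F/∂x = x/32,
  ∂F/∂y = y/18.

Since d/dx[F] = ∂F/∂x + (∂F/∂y)·y' = 0, solve for y':
  (∂F/∂y)·y' = -∂F/∂x
  dy/dx = -(∂F/∂x)/(∂F/∂y) = -(x/32)/(y/18) = -9x/(16y)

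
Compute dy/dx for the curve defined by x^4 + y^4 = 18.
Apply d/dx to both sides, remembering that y depends on x. Each occurrence of y therefore brings in a y' = dy/dx via the chain rule.

With F(x, y) equal to the left-hand side minus the right, differentiate F term by term:
  d/dx[x^4] = 4x^3
  d/dx[y^4] = 4y^3·y'
  d/dx[-18] = 0
Adding these up, d/dx[F] = 0 becomes
  (4x^3) + (4y^3)·y' = 0,
so isolating y',
  dy/dx = -(4x^3)/(4y^3) = -x^3/y^3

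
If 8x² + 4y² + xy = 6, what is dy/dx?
Apply d/dx to both sides, remembering that y depends on x. Each occurrence of y therefore brings in a y' = dy/dx via the chain rule.

With F(x, y) equal to the left-hand side minus the right, differentiate F term by term:
  d/dx[8x^2] = 16x
  d/dx[xy] = x·y' + y
  d/dx[4y^2] = 8y·y'
  d/dx[-6] = 0
Adding these up, d/dx[F] = 0 becomes
  (16x + y) + (x + 8y)·y' = 0,
so isolating y',
  dy/dx = -(16x + y)/(x + 8y) = (-16x - y)/(x + 8y)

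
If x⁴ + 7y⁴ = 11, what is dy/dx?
Differentiate both sides with respect to x, treating y as y(x). By the chain rule, any term containing y contributes a factor of y' = dy/dx when we differentiate it.

Move every term to one side and write the relation as F(x, y) = 0. Term by term,
  d/dx[x^4] = 4x^3
  d/dx[7y^4] = 28y^3·y'
  d/dx[-11] = 0

The pieces without y' make up ∂F/∂x and the coefficient of y' is ∂F/∂y:
  ∂F/∂x = 4x^3,
  ∂F/∂y = 28y^3.

Since d/dx[F] = ∂F/∂x + (∂F/∂y)·y' = 0, solve for y':
  (∂F/∂y)·y' = -∂F/∂x
  dy/dx = -(∂F/∂x)/(∂F/∂y) = -(4x^3)/(28y^3) = -x^3/(7y^3)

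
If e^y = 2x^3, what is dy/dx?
Differentiate the relation implicitly: treat y = y(x) and apply the chain rule, so every y-derivative picks up a y' = dy/dx factor.

With everything moved to the left-hand side, differentiate term by term:
  d/dx[-2x^3] = -6x^2
  d/dx[e^(y)] = y'·e^(y)

Separating the contributions that come from x directly and those that come through y:
  without y':      -6x^2
  multiplying y':  e^(y)

so (-6x^2) + (e^(y))·y' = 0, and therefore
  dy/dx = -(-6x^2)/(e^(y)) = 6x^2e^(-y)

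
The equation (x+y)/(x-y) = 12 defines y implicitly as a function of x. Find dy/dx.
Take d/dx of both sides. Since y is implicitly a function of x, the chain rule attaches a y' = dy/dx factor whenever we differentiate through y.

Set F(x, y) = (left side) − (right side), so the curve is F = 0. Differentiating each term of F:
  d/dx[(x + y)/(x - y)] = (y' + 1)/(x - y) + (x + y)(y' - 1)/(x - y)^2
  d/dx[-12] = 0

Collecting, the y'-free part is the partial derivative in x and the y' coefficient is the partial derivative in y:
  ∂F/∂x = 1/(x - y) - (x + y)/(x - y)^2
  ∂F/∂y = 1/(x - y) + (x + y)/(x - y)^2

so d/dx[F(x, y(x))] = ∂F/∂x + (∂F/∂y)·y' = 0. Rearranging,
  dy/dx = -(∂F/∂x)/(∂F/∂y) = -(1/(x - y) - (x + y)/(x - y)^2)/(1/(x - y) + (x + y)/(x - y)^2)
        = -(-2y/(x - y)^2)/(2x/(x - y)^2) = y/x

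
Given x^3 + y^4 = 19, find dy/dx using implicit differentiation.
Differentiate both sides with respect to x, treating y as y(x). By the chain rule, any term containing y contributes a factor of y' = dy/dx when we differentiate it.

Move every term to one side and write the relation as F(x, y) = 0. Term by term,
  d/dx[x^3] = 3x^2
  d/dx[y^4] = 4y^3·y'
  d/dx[-19] = 0

The pieces without y' make up ∂F/∂x and the coefficient of y' is ∂F/∂y:
  ∂F/∂x = 3x^2,
  ∂F/∂y = 4y^3.

Since d/dx[F] = ∂F/∂x + (∂F/∂y)·y' = 0, solve for y':
  (∂F/∂y)·y' = -∂F/∂x
  dy/dx = -(∂F/∂x)/(∂F/∂y) = -(3x^2)/(4y^3) = -3x^2/(4y^3)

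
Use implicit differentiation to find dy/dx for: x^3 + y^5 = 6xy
Differentiate both sides with respect to x, treating y as y(x). By the chain rule, any term containing y contributes a factor of y' = dy/dx when we differentiate it.

Move every term to one side and write the relation as F(x, y) = 0. Term by term,
  d/dx[x^3] = 3x^2
  d/dx[-6xy] = -6x·y' - 6y
  d/dx[y^5] = 5y^4·y'

The pieces without y' make up ∂F/∂x and the coefficient of y' is ∂F/∂y:
  ∂F/∂x = 3x^2 - 6y,
  ∂F/∂y = -6x + 5y^4.

Since d/dx[F] = ∂F/∂x + (∂F/∂y)·y' = 0, solve for y':
  (∂F/∂y)·y' = -∂F/∂x
  dy/dx = -(∂F/∂x)/(∂F/∂y) = -(3x^2 - 6y)/(-6x + 5y^4) = 3(x^2 - 2y)/(6x - 5y^4)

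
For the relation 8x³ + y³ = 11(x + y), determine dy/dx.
Differentiate both sides with respect to x, treating y as y(x). By the chain rule, any term containing y contributes a factor of y' = dy/dx when we differentiate it.

Move every term to one side and write the relation as F(x, y) = 0. Term by term,
  d/dx[8x^3] = 24x^2
  d/dx[-11x] = -11
  d/dx[y^3] = 3y^2·y'
  d/dx[-11y] = -11·y'

The pieces without y' make up ∂F/∂x and the coefficient of y' is ∂F/∂y:
  ∂F/∂x = 24x^2 - 11,
  ∂F/∂y = 3y^2 - 11.

Since d/dx[F] = ∂F/∂x + (∂F/∂y)·y' = 0, solve for y':
  (∂F/∂y)·y' = -∂F/∂x
  dy/dx = -(∂F/∂x)/(∂F/∂y) = -(24x^2 - 11)/(3y^2 - 11) = (11 - 24x^2)/(3y^2 - 11)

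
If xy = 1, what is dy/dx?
Differentiate the relation implicitly: treat y = y(x) and apply the chain rule, so every y-derivative picks up a y' = dy/dx factor.

With everything moved to the left-hand side, differentiate term by term:
  d/dx[xy] = x·y' + y
  d/dx[-1] = 0

Separating the contributions that come from x directly and those that come through y:
  without y':      y
  multiplying y':  x

so (y) + (x)·y' = 0, and therefore
  dy/dx = -(y)/(x) = -y/x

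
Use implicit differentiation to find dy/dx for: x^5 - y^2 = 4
Differentiate both sides with respect to x, treating y as y(x). By the chain rule, any term containing y contributes a factor of y' = dy/dx when we differentiate it.

Move every term to one side and write the relation as F(x, y) = 0. Term by term,
  d/dx[x^5] = 5x^4
  d/dx[-y^2] = -2y·y'
  d/dx[-4] = 0

The pieces without y' make up ∂F/∂x and the coefficient of y' is ∂F/∂y:
  ∂F/∂x = 5x^4,
  ∂F/∂y = -2y.

Since d/dx[F] = ∂F/∂x + (∂F/∂y)·y' = 0, solve for y':
  (∂F/∂y)·y' = -∂F/∂x
  dy/dx = -(∂F/∂x)/(∂F/∂y) = -(5x^4)/(-2y) = 5x^4/(2y)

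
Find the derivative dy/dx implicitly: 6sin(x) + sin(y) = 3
Take d/dx of both sides. Since y is implicitly a function of x, the chain rule attaches a y' = dy/dx factor whenever we differentiate through y.

Set F(x, y) = (left side) − (right side), so the curve is F = 0. Differentiating each term of F:
  d/dx[6sin(x)] = 6cos(x)
  d/dx[sin(y)] = y'·cos(y)
  d/dx[-3] = 0

Collecting, the y'-free part is the partial derivative in x and the y' coefficient is the partial derivative in y:
  ∂F/∂x = 6cos(x)
  ∂F/∂y = cos(y)

so d/dx[F(x, y(x))] = ∂F/∂x + (∂F/∂y)·y' = 0. Rearranging,
  dy/dx = -(∂F/∂x)/(∂F/∂y) = -(6cos(x))/(cos(y)) = -6cos(x)/cos(y)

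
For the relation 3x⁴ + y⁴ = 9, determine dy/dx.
Apply d/dx to both sides, remembering that y depends on x. Each occurrence of y therefore brings in a y' = dy/dx via the chain rule.

With F(x, y) equal to the left-hand side minus the right, differentiate F term by term:
  d/dx[3x^4] = 12x^3
  d/dx[y^4] = 4y^3·y'
  d/dx[-9] = 0
Adding these up, d/dx[F] = 0 becomes
  (12x^3) + (4y^3)·y' = 0,
so isolating y',
  dy/dx = -(12x^3)/(4y^3) = -3x^3/y^3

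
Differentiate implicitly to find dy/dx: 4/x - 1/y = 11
Take d/dx of both sides. Since y is implicitly a function of x, the chain rule attaches a y' = dy/dx factor whenever we differentiate through y.

Set F(x, y) = (left side) − (right side), so the curve is F = 0. Differentiating each term of F:
  d/dx[-1/y] = y'/y^2
  d/dx[4/x] = -4/x^2
  d/dx[-11] = 0

Collecting, the y'-free part is the partial derivative in x and the y' coefficient is the partial derivative in y:
  ∂F/∂x = -4/x^2
  ∂F/∂y = y^(-2)

so d/dx[F(x, y(x))] = ∂F/∂x + (∂F/∂y)·y' = 0. Rearranging,
  dy/dx = -(∂F/∂x)/(∂F/∂y) = -(-4/x^2)/(y^(-2)) = 4y^2/x^2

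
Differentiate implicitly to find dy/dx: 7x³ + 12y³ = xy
Take d/dx of both sides. Since y is implicitly a function of x, the chain rule attaches a y' = dy/dx factor whenever we differentiate through y.

Set F(x, y) = (left side) − (right side), so the curve is F = 0. Differentiating each term of F:
  d/dx[7x^3] = 21x^2
  d/dx[-xy] = -x·y' - y
  d/dx[12y^3] = 36y^2·y'

Collecting, the y'-free part is the partial derivative in x and the y' coefficient is the partial derivative in y:
  ∂F/∂x = 21x^2 - y
  ∂F/∂y = -x + 36y^2

so d/dx[F(x, y(x))] = ∂F/∂x + (∂F/∂y)·y' = 0. Rearranging,
  dy/dx = -(∂F/∂x)/(∂F/∂y) = -(21x^2 - y)/(-x + 36y^2) = (21x^2 - y)/(x - 36y^2)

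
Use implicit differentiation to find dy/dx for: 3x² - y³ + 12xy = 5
Differentiate the relation implicitly: treat y = y(x) and apply the chain rule, so every y-derivative picks up a y' = dy/dx factor.

With everything moved to the left-hand side, differentiate term by term:
  d/dx[3x^2] = 6x
  d/dx[12xy] = 12x·y' + 12y
  d/dx[-y^3] = -3y^2·y'
  d/dx[-5] = 0

Separating the contributions that come from x directly and those that come through y:
  without y':      6x + 12y
  multiplying y':  12x - 3y^2

so (6x + 12y) + (12x - 3y^2)·y' = 0, and therefore
  dy/dx = -(6x + 12y)/(12x - 3y^2) = 2(-x - 2y)/(4x - y^2)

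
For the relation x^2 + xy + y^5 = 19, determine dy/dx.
Apply d/dx to both sides, remembering that y depends on x. Each occurrence of y therefore brings in a y' = dy/dx via the chain rule.

With F(x, y) equal to the left-hand side minus the right, differentiate F term by term:
  d/dx[x^2] = 2x
  d/dx[xy] = x·y' + y
  d/dx[y^5] = 5y^4·y'
  d/dx[-19] = 0
Adding these up, d/dx[F] = 0 becomes
  (2x + y) + (x + 5y^4)·y' = 0,
so isolating y',
  dy/dx = -(2x + y)/(x + 5y^4) = (-2x - y)/(x + 5y^4)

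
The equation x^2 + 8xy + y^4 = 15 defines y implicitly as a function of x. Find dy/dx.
Take d/dx of both sides. Since y is implicitly a function of x, the chain rule attaches a y' = dy/dx factor whenever we differentiate through y.

Set F(x, y) = (left side) − (right side), so the curve is F = 0. Differentiating each term of F:
  d/dx[x^2] = 2x
  d/dx[8xy] = 8x·y' + 8y
  d/dx[y^4] = 4y^3·y'
  d/dx[-15] = 0

Collecting, the y'-free part is the partial derivative in x and the y' coefficient is the partial derivative in y:
  ∂F/∂x = 2x + 8y
  ∂F/∂y = 8x + 4y^3

so d/dx[F(x, y(x))] = ∂F/∂x + (∂F/∂y)·y' = 0. Rearranging,
  dy/dx = -(∂F/∂x)/(∂F/∂y) = -(2x + 8y)/(8x + 4y^3) = (-x - 4y)/(2(2x + y^3))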